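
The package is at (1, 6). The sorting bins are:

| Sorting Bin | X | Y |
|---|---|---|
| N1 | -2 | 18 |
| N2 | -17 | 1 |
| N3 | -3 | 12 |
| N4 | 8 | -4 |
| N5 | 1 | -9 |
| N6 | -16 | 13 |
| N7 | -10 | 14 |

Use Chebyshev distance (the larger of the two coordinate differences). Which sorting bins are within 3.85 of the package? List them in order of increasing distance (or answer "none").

Distances from (1, 6):
N1: 12
N2: 18
N3: 6
N4: 10
N5: 15
N6: 17
N7: 11
Threshold 3.85: none within range.

none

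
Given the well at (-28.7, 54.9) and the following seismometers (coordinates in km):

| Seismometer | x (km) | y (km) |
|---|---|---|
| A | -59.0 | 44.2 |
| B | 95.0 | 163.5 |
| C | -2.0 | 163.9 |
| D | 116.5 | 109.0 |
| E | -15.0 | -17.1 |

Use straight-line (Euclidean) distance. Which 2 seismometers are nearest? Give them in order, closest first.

A, E

Distances from (-28.7, 54.9):
A: √((-30.3)² + (-10.7)²) = √(918.090 + 114.490) = 32.1 km
B: √((123.7)² + (108.6)²) = √(15301.690 + 11793.960) = 164.6 km
C: √((26.7)² + (109.0)²) = √(712.890 + 11881.000) = 112.2 km
D: √((145.2)² + (54.1)²) = √(21083.040 + 2926.810) = 155.0 km
E: √((13.7)² + (-72.0)²) = √(187.690 + 5184.000) = 73.3 km
Sorted: A (32.1 km) < E (73.3 km) < C (112.2 km) < D (155.0 km) < …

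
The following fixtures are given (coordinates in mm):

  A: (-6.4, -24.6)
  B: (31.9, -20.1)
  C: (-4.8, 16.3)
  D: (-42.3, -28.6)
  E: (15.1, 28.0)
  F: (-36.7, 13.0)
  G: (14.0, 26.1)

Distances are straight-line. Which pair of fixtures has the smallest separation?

E and G

Pairwise distances:
E–G: 2.2 mm
C–G: 21.2 mm
C–E: 23.1 mm
C–F: 32.1 mm
A–D: 36.1 mm
A–B: 38.6 mm
A–C: 40.9 mm
D–F: 42.0 mm
A–F: 48.3 mm
B–G: 49.5 mm
B–E: 50.9 mm
B–C: 51.7 mm
F–G: 52.4 mm
E–F: 53.9 mm
A–G: 54.7 mm
A–E: 56.8 mm
C–D: 58.5 mm
B–D: 74.7 mm
B–F: 76.2 mm
D–G: 78.5 mm
D–E: 80.6 mm
Closest pair: E–G at 2.2 mm.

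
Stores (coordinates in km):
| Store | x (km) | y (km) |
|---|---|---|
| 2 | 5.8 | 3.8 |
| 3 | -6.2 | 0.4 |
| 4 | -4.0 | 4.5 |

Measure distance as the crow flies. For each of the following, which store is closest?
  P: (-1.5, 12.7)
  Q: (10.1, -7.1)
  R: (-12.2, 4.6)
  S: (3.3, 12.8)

P→4; Q→2; R→3; S→2

P at (-1.5, 12.7):
  2: √((7.3)² + (-8.9)²) = √(53.290 + 79.210) = 11.5 km
  3: √((-4.7)² + (-12.3)²) = √(22.090 + 151.290) = 13.2 km
  4: √((-2.5)² + (-8.2)²) = √(6.250 + 67.240) = 8.6 km
  → nearest: 4 (8.6 km)
Q at (10.1, -7.1):
  2: √((-4.3)² + (10.9)²) = √(18.490 + 118.810) = 11.7 km
  3: √((-16.3)² + (7.5)²) = √(265.690 + 56.250) = 17.9 km
  4: √((-14.1)² + (11.6)²) = √(198.810 + 134.560) = 18.3 km
  → nearest: 2 (11.7 km)
R at (-12.2, 4.6):
  2: √((18.0)² + (-0.8)²) = √(324.000 + 0.640) = 18.0 km
  3: √((6.0)² + (-4.2)²) = √(36.000 + 17.640) = 7.3 km
  4: √((8.2)² + (-0.1)²) = √(67.240 + 0.010) = 8.2 km
  → nearest: 3 (7.3 km)
S at (3.3, 12.8):
  2: √((2.5)² + (-9.0)²) = √(6.250 + 81.000) = 9.3 km
  3: √((-9.5)² + (-12.4)²) = √(90.250 + 153.760) = 15.6 km
  4: √((-7.3)² + (-8.3)²) = √(53.290 + 68.890) = 11.1 km
  → nearest: 2 (9.3 km)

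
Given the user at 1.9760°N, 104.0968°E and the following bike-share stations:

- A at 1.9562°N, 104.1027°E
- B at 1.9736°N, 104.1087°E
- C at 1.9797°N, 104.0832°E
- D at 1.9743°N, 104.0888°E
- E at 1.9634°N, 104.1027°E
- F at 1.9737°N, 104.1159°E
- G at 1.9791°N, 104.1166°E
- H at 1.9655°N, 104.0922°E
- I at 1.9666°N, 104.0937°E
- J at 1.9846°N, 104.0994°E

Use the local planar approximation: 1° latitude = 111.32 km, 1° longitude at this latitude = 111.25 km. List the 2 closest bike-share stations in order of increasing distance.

D, J

Distances from 1.9760°N, 104.0968°E:
A: 2.2998 km
B: 1.3506 km
C: 1.5681 km
D: 0.9099 km
E: 1.5486 km
F: 2.1402 km
G: 2.2296 km
H: 1.2760 km
I: 1.1018 km
J: 1.0001 km
Sorted: D (0.9099 km) < J (1.0001 km) < I (1.1018 km) < H (1.2760 km) < …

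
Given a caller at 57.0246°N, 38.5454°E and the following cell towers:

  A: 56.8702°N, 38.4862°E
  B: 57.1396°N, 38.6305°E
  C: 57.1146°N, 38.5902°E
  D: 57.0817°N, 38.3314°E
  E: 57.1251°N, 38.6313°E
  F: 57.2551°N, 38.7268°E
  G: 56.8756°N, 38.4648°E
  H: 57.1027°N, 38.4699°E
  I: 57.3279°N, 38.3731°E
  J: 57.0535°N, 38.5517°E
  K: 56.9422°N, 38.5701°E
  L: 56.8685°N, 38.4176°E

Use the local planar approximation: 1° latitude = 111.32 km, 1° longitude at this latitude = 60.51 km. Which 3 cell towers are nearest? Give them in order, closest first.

Distances from 57.0246°N, 38.5454°E:
A: 17.5571 km
B: 13.7986 km
C: 10.3791 km
D: 14.4251 km
E: 12.3362 km
F: 27.9084 km
G: 17.2888 km
H: 9.8213 km
I: 35.3364 km
J: 3.2397 km
K: 9.2937 km
L: 19.0201 km
Sorted: J (3.2397 km) < K (9.2937 km) < H (9.8213 km) < C (10.3791 km) < E (12.3362 km) < …

J, K, H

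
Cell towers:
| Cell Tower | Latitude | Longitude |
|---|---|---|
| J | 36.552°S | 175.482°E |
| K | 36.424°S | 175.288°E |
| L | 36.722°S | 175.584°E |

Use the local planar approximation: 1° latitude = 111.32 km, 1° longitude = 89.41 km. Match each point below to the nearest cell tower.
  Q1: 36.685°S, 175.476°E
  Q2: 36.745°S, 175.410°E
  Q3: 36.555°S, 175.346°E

Q1 at 36.685°S, 175.476°E:
  J: 14.815 km
  K: 33.567 km
  L: 10.498 km
  → nearest: L (10.498 km)
Q2 at 36.745°S, 175.410°E:
  J: 22.428 km
  K: 37.362 km
  L: 15.767 km
  → nearest: L (15.767 km)
Q3 at 36.555°S, 175.346°E:
  J: 12.164 km
  K: 15.478 km
  L: 28.256 km
  → nearest: J (12.164 km)

Q1→L; Q2→L; Q3→J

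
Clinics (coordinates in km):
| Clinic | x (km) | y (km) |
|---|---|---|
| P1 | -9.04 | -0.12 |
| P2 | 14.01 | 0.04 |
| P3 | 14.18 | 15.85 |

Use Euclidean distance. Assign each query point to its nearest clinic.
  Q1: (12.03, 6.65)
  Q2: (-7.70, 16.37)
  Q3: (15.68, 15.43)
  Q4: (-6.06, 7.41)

Q1→P2; Q2→P1; Q3→P3; Q4→P1

Q1 at (12.03, 6.65):
  P1: 22.13 km
  P2: 6.90 km
  P3: 9.45 km
  → nearest: P2 (6.90 km)
Q2 at (-7.70, 16.37):
  P1: 16.54 km
  P2: 27.17 km
  P3: 21.89 km
  → nearest: P1 (16.54 km)
Q3 at (15.68, 15.43):
  P1: 29.20 km
  P2: 15.48 km
  P3: 1.56 km
  → nearest: P3 (1.56 km)
Q4 at (-6.06, 7.41):
  P1: 8.10 km
  P2: 21.38 km
  P3: 21.93 km
  → nearest: P1 (8.10 km)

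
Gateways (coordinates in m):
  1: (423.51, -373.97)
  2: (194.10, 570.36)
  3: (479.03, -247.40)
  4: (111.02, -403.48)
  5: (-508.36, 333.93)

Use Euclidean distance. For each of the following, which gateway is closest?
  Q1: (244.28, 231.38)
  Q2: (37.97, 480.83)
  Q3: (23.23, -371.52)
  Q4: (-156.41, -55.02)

Q1→2; Q2→2; Q3→4; Q4→4

Q1 at (244.28, 231.38):
  1: 631.33 m
  2: 342.67 m
  3: 533.23 m
  4: 648.70 m
  5: 759.59 m
  → nearest: 2 (342.67 m)
Q2 at (37.97, 480.83):
  1: 937.72 m
  2: 179.98 m
  3: 851.38 m
  4: 887.32 m
  5: 565.73 m
  → nearest: 2 (179.98 m)
Q3 at (23.23, -371.52):
  1: 400.29 m
  2: 957.25 m
  3: 472.40 m
  4: 93.43 m
  5: 883.32 m
  → nearest: 4 (93.43 m)
Q4 at (-156.41, -55.02):
  1: 661.84 m
  2: 716.91 m
  3: 663.92 m
  4: 439.25 m
  5: 524.55 m
  → nearest: 4 (439.25 m)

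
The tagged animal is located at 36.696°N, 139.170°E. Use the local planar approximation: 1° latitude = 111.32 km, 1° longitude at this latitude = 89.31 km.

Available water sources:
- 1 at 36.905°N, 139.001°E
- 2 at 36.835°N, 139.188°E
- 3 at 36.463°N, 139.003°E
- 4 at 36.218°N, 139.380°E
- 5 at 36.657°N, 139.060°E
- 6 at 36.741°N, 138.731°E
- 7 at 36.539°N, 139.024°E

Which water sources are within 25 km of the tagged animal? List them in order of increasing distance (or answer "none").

Distances from 36.696°N, 139.170°E:
1: √((0.209·111.32)² + (-0.169·89.31)²) = √(541.30117 + 227.81042) = 27.733 km
2: √((0.139·111.32)² + (0.018·89.31)²) = √(239.42858 + 2.58431) = 15.557 km
3: √((-0.233·111.32)² + (-0.167·89.31)²) = √(672.75702 + 222.45036) = 29.920 km
4: √((-0.478·111.32)² + (0.210·89.31)²) = √(2831.40626 + 351.75378) = 56.420 km
5: √((-0.039·111.32)² + (-0.110·89.31)²) = √(18.84845 + 96.51294) = 10.741 km
6: √((0.045·111.32)² + (-0.439·89.31)²) = √(25.09409 + 1537.19591) = 39.526 km
7: √((-0.157·111.32)² + (-0.146·89.31)²) = √(305.45392 + 170.02230) = 21.805 km
Threshold 25 km: 5 (10.741 km), 2 (15.557 km), 7 (21.805 km) are within range.

5, 2, 7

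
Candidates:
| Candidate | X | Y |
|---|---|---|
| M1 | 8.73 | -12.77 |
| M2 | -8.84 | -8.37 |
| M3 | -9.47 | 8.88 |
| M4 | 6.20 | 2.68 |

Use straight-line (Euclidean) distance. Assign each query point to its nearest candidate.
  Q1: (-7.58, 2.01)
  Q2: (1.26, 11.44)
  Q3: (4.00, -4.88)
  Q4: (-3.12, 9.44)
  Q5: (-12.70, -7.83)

Q1 at (-7.58, 2.01):
  M1: √((16.31)² + (-14.78)²) = √(266.0161 + 218.4484) = 22.01
  M2: √((-1.26)² + (-10.38)²) = √(1.5876 + 107.7444) = 10.46
  M3: √((-1.89)² + (6.87)²) = √(3.5721 + 47.1969) = 7.13
  M4: √((13.78)² + (0.67)²) = √(189.8884 + 0.4489) = 13.80
  → nearest: M3 (7.13)
Q2 at (1.26, 11.44):
  M1: √((7.47)² + (-24.21)²) = √(55.8009 + 586.1241) = 25.34
  M2: √((-10.10)² + (-19.81)²) = √(102.0100 + 392.4361) = 22.24
  M3: √((-10.73)² + (-2.56)²) = √(115.1329 + 6.5536) = 11.03
  M4: √((4.94)² + (-8.76)²) = √(24.4036 + 76.7376) = 10.06
  → nearest: M4 (10.06)
Q3 at (4.00, -4.88):
  M1: √((4.73)² + (-7.89)²) = √(22.3729 + 62.2521) = 9.20
  M2: √((-12.84)² + (-3.49)²) = √(164.8656 + 12.1801) = 13.31
  M3: √((-13.47)² + (13.76)²) = √(181.4409 + 189.3376) = 19.26
  M4: √((2.20)² + (7.56)²) = √(4.8400 + 57.1536) = 7.87
  → nearest: M4 (7.87)
Q4 at (-3.12, 9.44):
  M1: √((11.85)² + (-22.21)²) = √(140.4225 + 493.2841) = 25.17
  M2: √((-5.72)² + (-17.81)²) = √(32.7184 + 317.1961) = 18.71
  M3: √((-6.35)² + (-0.56)²) = √(40.3225 + 0.3136) = 6.37
  M4: √((9.32)² + (-6.76)²) = √(86.8624 + 45.6976) = 11.51
  → nearest: M3 (6.37)
Q5 at (-12.70, -7.83):
  M1: √((21.43)² + (-4.94)²) = √(459.2449 + 24.4036) = 21.99
  M2: √((3.86)² + (-0.54)²) = √(14.8996 + 0.2916) = 3.90
  M3: √((3.23)² + (16.71)²) = √(10.4329 + 279.2241) = 17.02
  M4: √((18.90)² + (10.51)²) = √(357.2100 + 110.4601) = 21.63
  → nearest: M2 (3.90)

Q1→M3; Q2→M4; Q3→M4; Q4→M3; Q5→M2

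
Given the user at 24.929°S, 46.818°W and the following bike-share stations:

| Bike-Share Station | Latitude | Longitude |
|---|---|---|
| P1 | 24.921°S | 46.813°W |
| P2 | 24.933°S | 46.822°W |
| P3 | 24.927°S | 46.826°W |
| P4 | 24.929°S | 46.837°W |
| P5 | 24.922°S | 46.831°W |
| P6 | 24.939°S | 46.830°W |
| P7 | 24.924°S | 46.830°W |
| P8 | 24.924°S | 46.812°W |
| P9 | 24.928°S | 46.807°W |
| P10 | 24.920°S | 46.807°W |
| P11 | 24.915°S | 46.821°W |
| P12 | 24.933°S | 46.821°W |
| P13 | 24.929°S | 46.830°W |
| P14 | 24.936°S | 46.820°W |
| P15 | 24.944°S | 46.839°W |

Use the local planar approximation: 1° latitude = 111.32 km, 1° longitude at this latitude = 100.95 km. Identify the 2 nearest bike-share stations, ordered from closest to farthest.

Distances from 24.929°S, 46.818°W:
P1: √((0.008·111.32)² + (0.005·100.95)²) = √(0.79310 + 0.25477) = 1.024 km
P2: √((-0.004·111.32)² + (-0.004·100.95)²) = √(0.19827 + 0.16305) = 0.601 km
P3: √((0.002·111.32)² + (-0.008·100.95)²) = √(0.04957 + 0.65222) = 0.838 km
P4: √((0.000·111.32)² + (-0.019·100.95)²) = √(0.00000 + 3.67892) = 1.918 km
P5: √((0.007·111.32)² + (-0.013·100.95)²) = √(0.60721 + 1.72226) = 1.526 km
P6: √((-0.010·111.32)² + (-0.012·100.95)²) = √(1.23921 + 1.46749) = 1.645 km
P7: √((0.005·111.32)² + (-0.012·100.95)²) = √(0.30980 + 1.46749) = 1.333 km
P8: √((0.005·111.32)² + (0.006·100.95)²) = √(0.30980 + 0.36687) = 0.823 km
P9: √((0.001·111.32)² + (0.011·100.95)²) = √(0.01239 + 1.23310) = 1.116 km
P10: √((0.009·111.32)² + (0.011·100.95)²) = √(1.00376 + 1.23310) = 1.496 km
P11: √((0.014·111.32)² + (-0.003·100.95)²) = √(2.42886 + 0.09172) = 1.588 km
P12: √((-0.004·111.32)² + (-0.003·100.95)²) = √(0.19827 + 0.09172) = 0.539 km
P13: √((0.000·111.32)² + (-0.012·100.95)²) = √(0.00000 + 1.46749) = 1.211 km
P14: √((-0.007·111.32)² + (-0.002·100.95)²) = √(0.60721 + 0.04076) = 0.805 km
P15: √((-0.015·111.32)² + (-0.021·100.95)²) = √(2.78823 + 4.49419) = 2.699 km
Sorted: P12 (0.539 km) < P2 (0.601 km) < P14 (0.805 km) < P8 (0.823 km) < …

P12, P2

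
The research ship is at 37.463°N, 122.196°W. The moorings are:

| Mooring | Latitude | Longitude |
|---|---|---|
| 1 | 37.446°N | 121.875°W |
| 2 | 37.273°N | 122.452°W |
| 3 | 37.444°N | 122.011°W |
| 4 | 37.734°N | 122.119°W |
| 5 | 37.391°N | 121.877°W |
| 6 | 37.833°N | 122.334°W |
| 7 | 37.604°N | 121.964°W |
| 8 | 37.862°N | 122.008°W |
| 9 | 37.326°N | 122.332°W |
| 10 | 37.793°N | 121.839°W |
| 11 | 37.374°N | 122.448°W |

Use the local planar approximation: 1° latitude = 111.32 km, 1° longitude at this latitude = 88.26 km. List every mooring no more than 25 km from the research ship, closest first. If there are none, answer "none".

Distances from 37.463°N, 122.196°W:
1: √((-0.017·111.32)² + (0.321·88.26)²) = √(3.58133 + 802.67163) = 28.395 km
2: √((-0.190·111.32)² + (-0.256·88.26)²) = √(447.35634 + 510.51414) = 30.949 km
3: √((-0.019·111.32)² + (0.185·88.26)²) = √(4.47356 + 266.60685) = 16.465 km
4: √((0.271·111.32)² + (0.077·88.26)²) = √(910.09133 + 46.18589) = 30.924 km
5: √((-0.072·111.32)² + (0.319·88.26)²) = √(64.24087 + 792.70065) = 29.274 km
6: √((0.370·111.32)² + (-0.138·88.26)²) = √(1696.48429 + 148.34948) = 42.952 km
7: √((0.141·111.32)² + (0.232·88.26)²) = √(246.36818 + 419.27968) = 25.800 km
8: √((0.399·111.32)² + (0.188·88.26)²) = √(1972.84146 + 275.32367) = 47.415 km
9: √((-0.137·111.32)² + (-0.136·88.26)²) = √(232.58812 + 144.08065) = 19.408 km
10: √((0.330·111.32)² + (0.357·88.26)²) = √(1349.50431 + 992.80574) = 48.397 km
11: √((-0.089·111.32)² + (-0.252·88.26)²) = √(98.15816 + 494.68521) = 24.348 km
Threshold 25 km: 3 (16.465 km), 9 (19.408 km), 11 (24.348 km) are within range.

3, 9, 11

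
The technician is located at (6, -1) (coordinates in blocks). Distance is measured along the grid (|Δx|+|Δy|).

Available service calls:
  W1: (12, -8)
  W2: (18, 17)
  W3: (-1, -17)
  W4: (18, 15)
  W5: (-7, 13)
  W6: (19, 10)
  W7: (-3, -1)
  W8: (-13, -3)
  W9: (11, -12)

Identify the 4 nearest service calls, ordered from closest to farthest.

Distances from (6, -1):
W1: |6| + |-7| = 6 + 7 = 13 blocks
W2: |12| + |18| = 12 + 18 = 30 blocks
W3: |-7| + |-16| = 7 + 16 = 23 blocks
W4: |12| + |16| = 12 + 16 = 28 blocks
W5: |-13| + |14| = 13 + 14 = 27 blocks
W6: |13| + |11| = 13 + 11 = 24 blocks
W7: |-9| + |0| = 9 + 0 = 9 blocks
W8: |-19| + |-2| = 19 + 2 = 21 blocks
W9: |5| + |-11| = 5 + 11 = 16 blocks
Sorted: W7 (9 blocks) < W1 (13 blocks) < W9 (16 blocks) < W8 (21 blocks) < W3 (23 blocks) < W6 (24 blocks) < …

W7, W1, W9, W8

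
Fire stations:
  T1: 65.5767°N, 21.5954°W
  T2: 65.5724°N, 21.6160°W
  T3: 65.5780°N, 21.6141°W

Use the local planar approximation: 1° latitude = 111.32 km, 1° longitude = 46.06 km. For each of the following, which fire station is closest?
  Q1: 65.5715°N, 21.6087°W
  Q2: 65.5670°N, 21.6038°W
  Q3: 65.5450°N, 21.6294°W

Q1 at 65.5715°N, 21.6087°W:
  T1: √((0.0052·111.32)² + (0.0133·46.06)²) = √(0.335084 + 0.375276) = 0.8428 km
  T2: √((0.0009·111.32)² + (-0.0073·46.06)²) = √(0.010038 + 0.113056) = 0.3508 km
  T3: √((0.0065·111.32)² + (-0.0054·46.06)²) = √(0.523568 + 0.061864) = 0.7651 km
  → nearest: T2 (0.3508 km)
Q2 at 65.5670°N, 21.6038°W:
  T1: √((0.0097·111.32)² + (0.0084·46.06)²) = √(1.165977 + 0.149695) = 1.1470 km
  T2: √((0.0054·111.32)² + (-0.0122·46.06)²) = √(0.361355 + 0.315768) = 0.8229 km
  T3: √((0.0110·111.32)² + (-0.0103·46.06)²) = √(1.499449 + 0.225072) = 1.3132 km
  → nearest: T2 (0.8229 km)
Q3 at 65.5450°N, 21.6294°W:
  T1: √((0.0317·111.32)² + (0.0340·46.06)²) = √(12.452740 + 2.452481) = 3.8607 km
  T2: √((0.0274·111.32)² + (0.0134·46.06)²) = √(9.303525 + 0.380941) = 3.1120 km
  T3: √((0.0330·111.32)² + (0.0153·46.06)²) = √(13.495043 + 0.496627) = 3.7405 km
  → nearest: T2 (3.1120 km)

Q1→T2; Q2→T2; Q3→T2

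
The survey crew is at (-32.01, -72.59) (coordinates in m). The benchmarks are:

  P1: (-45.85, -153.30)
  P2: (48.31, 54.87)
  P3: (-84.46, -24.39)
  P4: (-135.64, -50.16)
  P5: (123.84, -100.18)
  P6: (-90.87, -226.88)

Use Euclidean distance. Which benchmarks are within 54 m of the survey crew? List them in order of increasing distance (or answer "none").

none

Distances from (-32.01, -72.59):
P1: √((-13.84)² + (-80.71)²) = √(191.5456 + 6514.1041) = 81.89 m
P2: √((80.32)² + (127.46)²) = √(6451.3024 + 16246.0516) = 150.66 m
P3: √((-52.45)² + (48.20)²) = √(2751.0025 + 2323.2400) = 71.23 m
P4: √((-103.63)² + (22.43)²) = √(10739.1769 + 503.1049) = 106.03 m
P5: √((155.85)² + (-27.59)²) = √(24289.2225 + 761.2081) = 158.27 m
P6: √((-58.86)² + (-154.29)²) = √(3464.4996 + 23805.4041) = 165.14 m
Threshold 54 m: none within range.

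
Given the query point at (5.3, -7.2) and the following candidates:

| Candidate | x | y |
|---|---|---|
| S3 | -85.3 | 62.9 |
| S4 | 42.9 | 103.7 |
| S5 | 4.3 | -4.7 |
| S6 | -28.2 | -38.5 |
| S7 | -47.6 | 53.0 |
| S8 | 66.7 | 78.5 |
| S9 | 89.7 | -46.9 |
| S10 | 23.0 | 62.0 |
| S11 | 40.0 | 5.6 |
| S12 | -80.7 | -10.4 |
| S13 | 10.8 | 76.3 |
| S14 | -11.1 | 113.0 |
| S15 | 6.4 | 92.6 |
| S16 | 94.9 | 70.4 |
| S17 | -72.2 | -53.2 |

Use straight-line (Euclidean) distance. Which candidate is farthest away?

Distances from (5.3, -7.2):
S3: √((-90.6)² + (70.1)²) = √(8208.360 + 4914.010) = 114.6
S4: √((37.6)² + (110.9)²) = √(1413.760 + 12298.810) = 117.1
S5: √((-1.0)² + (2.5)²) = √(1.000 + 6.250) = 2.7
S6: √((-33.5)² + (-31.3)²) = √(1122.250 + 979.690) = 45.8
S7: √((-52.9)² + (60.2)²) = √(2798.410 + 3624.040) = 80.1
S8: √((61.4)² + (85.7)²) = √(3769.960 + 7344.490) = 105.4
S9: √((84.4)² + (-39.7)²) = √(7123.360 + 1576.090) = 93.3
S10: √((17.7)² + (69.2)²) = √(313.290 + 4788.640) = 71.4
S11: √((34.7)² + (12.8)²) = √(1204.090 + 163.840) = 37.0
S12: √((-86.0)² + (-3.2)²) = √(7396.000 + 10.240) = 86.1
S13: √((5.5)² + (83.5)²) = √(30.250 + 6972.250) = 83.7
S14: √((-16.4)² + (120.2)²) = √(268.960 + 14448.040) = 121.3
S15: √((1.1)² + (99.8)²) = √(1.210 + 9960.040) = 99.8
S16: √((89.6)² + (77.6)²) = √(8028.160 + 6021.760) = 118.5
S17: √((-77.5)² + (-46.0)²) = √(6006.250 + 2116.000) = 90.1
Maximum: S14 at 121.3.

S14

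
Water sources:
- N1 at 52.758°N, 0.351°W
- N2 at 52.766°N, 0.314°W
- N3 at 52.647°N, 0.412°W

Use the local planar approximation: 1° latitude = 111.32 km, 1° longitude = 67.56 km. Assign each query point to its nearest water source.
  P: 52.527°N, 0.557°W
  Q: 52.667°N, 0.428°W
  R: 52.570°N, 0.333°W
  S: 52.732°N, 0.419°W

P→N3; Q→N3; R→N3; S→N1

P at 52.527°N, 0.557°W:
  N1: 29.240 km
  N2: 31.263 km
  N3: 16.565 km
  → nearest: N3 (16.565 km)
Q at 52.667°N, 0.428°W:
  N1: 11.388 km
  N2: 13.445 km
  N3: 2.475 km
  → nearest: N3 (2.475 km)
R at 52.570°N, 0.333°W:
  N1: 20.963 km
  N2: 21.856 km
  N3: 10.097 km
  → nearest: N3 (10.097 km)
S at 52.732°N, 0.419°W:
  N1: 5.430 km
  N2: 8.040 km
  N3: 9.474 km
  → nearest: N1 (5.430 km)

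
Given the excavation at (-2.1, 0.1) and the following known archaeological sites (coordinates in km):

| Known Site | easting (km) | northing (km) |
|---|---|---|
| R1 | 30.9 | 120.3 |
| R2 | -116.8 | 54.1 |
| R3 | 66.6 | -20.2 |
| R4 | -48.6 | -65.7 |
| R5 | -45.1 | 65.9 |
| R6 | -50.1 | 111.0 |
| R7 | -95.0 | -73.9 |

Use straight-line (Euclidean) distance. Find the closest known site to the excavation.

R3

Distances from (-2.1, 0.1):
R1: 124.6 km
R2: 126.8 km
R3: 71.6 km
R4: 80.6 km
R5: 78.6 km
R6: 120.8 km
R7: 118.8 km
Minimum: R3 at 71.6 km.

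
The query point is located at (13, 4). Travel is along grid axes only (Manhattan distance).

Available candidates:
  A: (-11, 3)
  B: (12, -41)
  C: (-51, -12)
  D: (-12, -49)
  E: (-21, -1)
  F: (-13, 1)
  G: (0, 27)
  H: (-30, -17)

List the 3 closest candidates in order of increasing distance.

A, F, G

Distances from (13, 4):
A: 25
B: 46
C: 80
D: 78
E: 39
F: 29
G: 36
H: 64
Sorted: A (25) < F (29) < G (36) < E (39) < B (46) < …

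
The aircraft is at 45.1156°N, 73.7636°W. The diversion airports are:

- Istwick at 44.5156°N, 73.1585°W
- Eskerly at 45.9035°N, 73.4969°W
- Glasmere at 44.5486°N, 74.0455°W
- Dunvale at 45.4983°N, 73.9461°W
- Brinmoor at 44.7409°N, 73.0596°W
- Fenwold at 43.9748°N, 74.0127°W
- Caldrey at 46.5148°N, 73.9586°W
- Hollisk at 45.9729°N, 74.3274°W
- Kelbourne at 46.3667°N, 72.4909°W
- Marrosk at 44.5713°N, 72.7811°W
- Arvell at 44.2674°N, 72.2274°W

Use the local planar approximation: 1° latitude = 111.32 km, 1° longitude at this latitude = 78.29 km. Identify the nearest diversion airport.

Distances from 45.1156°N, 73.7636°W:
Istwick: √((-0.6000·111.32)² + (0.6051·78.29)²) = √(4461.171264 + 2244.227563) = 81.8865 km
Eskerly: √((0.7879·111.32)² + (0.2667·78.29)²) = √(7692.873593 + 435.972020) = 90.1601 km
Glasmere: √((-0.5670·111.32)² + (-0.2819·78.29)²) = √(3983.937468 + 487.082737) = 66.8657 km
Dunvale: √((0.3827·111.32)² + (-0.1825·78.29)²) = √(1814.944377 + 204.144801) = 44.9343 km
Brinmoor: √((-0.3747·111.32)² + (0.7040·78.29)²) = √(1739.857908 + 3037.791093) = 69.1205 km
Fenwold: √((-1.1408·111.32)² + (-0.2491·78.29)²) = √(16127.439462 + 380.329525) = 128.4826 km
Caldrey: √((1.3992·111.32)² + (-0.1950·78.29)²) = √(24260.848636 + 233.067549) = 156.5053 km
Hollisk: √((0.8573·111.32)² + (-0.5638·78.29)²) = √(9107.769748 + 1948.330949) = 105.1480 km
Kelbourne: √((1.2511·111.32)² + (1.2727·78.29)²) = √(19396.815886 + 9928.066428) = 171.2451 km
Marrosk: √((-0.5443·111.32)² + (0.9825·78.29)²) = √(3671.326964 + 5916.674862) = 97.9183 km
Arvell: √((-0.8482·111.32)² + (1.5362·78.29)²) = √(8915.443079 + 14464.655934) = 152.9055 km
Minimum: Dunvale at 44.9343 km.

Dunvale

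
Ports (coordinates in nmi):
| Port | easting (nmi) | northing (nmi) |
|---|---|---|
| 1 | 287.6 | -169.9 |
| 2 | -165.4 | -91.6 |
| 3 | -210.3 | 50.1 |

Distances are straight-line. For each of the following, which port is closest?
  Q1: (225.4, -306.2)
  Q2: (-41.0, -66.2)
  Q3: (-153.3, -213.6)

Q1 at (225.4, -306.2):
  1: √((62.2)² + (136.3)²) = √(3868.840 + 18577.690) = 149.8 nmi
  2: √((-390.8)² + (214.6)²) = √(152724.640 + 46053.160) = 445.8 nmi
  3: √((-435.7)² + (356.3)²) = √(189834.490 + 126949.690) = 562.8 nmi
  → nearest: 1 (149.8 nmi)
Q2 at (-41.0, -66.2):
  1: √((328.6)² + (-103.7)²) = √(107977.960 + 10753.690) = 344.6 nmi
  2: √((-124.4)² + (-25.4)²) = √(15475.360 + 645.160) = 127.0 nmi
  3: √((-169.3)² + (116.3)²) = √(28662.490 + 13525.690) = 205.4 nmi
  → nearest: 2 (127.0 nmi)
Q3 at (-153.3, -213.6):
  1: √((440.9)² + (43.7)²) = √(194392.810 + 1909.690) = 443.1 nmi
  2: √((-12.1)² + (122.0)²) = √(146.410 + 14884.000) = 122.6 nmi
  3: √((-57.0)² + (263.7)²) = √(3249.000 + 69537.690) = 269.8 nmi
  → nearest: 2 (122.6 nmi)

Q1→1; Q2→2; Q3→2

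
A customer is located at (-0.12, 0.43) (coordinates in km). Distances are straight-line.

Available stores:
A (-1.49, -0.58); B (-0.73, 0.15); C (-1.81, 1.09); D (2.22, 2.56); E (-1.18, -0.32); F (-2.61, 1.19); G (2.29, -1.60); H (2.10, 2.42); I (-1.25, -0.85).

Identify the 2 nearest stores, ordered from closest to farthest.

B, E

Distances from (-0.12, 0.43):
A: √((-1.37)² + (-1.01)²) = √(1.8769 + 1.0201) = 1.70 km
B: √((-0.61)² + (-0.28)²) = √(0.3721 + 0.0784) = 0.67 km
C: √((-1.69)² + (0.66)²) = √(2.8561 + 0.4356) = 1.81 km
D: √((2.34)² + (2.13)²) = √(5.4756 + 4.5369) = 3.16 km
E: √((-1.06)² + (-0.75)²) = √(1.1236 + 0.5625) = 1.30 km
F: √((-2.49)² + (0.76)²) = √(6.2001 + 0.5776) = 2.60 km
G: √((2.41)² + (-2.03)²) = √(5.8081 + 4.1209) = 3.15 km
H: √((2.22)² + (1.99)²) = √(4.9284 + 3.9601) = 2.98 km
I: √((-1.13)² + (-1.28)²) = √(1.2769 + 1.6384) = 1.71 km
Sorted: B (0.67 km) < E (1.30 km) < A (1.70 km) < I (1.71 km) < …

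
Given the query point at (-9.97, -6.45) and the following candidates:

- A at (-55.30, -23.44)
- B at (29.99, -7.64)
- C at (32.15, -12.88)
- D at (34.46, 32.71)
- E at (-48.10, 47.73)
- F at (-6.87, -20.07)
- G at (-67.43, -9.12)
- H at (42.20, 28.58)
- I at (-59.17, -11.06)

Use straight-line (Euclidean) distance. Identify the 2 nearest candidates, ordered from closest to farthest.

Distances from (-9.97, -6.45):
A: 48.41
B: 39.98
C: 42.61
D: 59.22
E: 66.25
F: 13.97
G: 57.52
H: 62.84
I: 49.42
Sorted: F (13.97) < B (39.98) < C (42.61) < A (48.41) < …

F, B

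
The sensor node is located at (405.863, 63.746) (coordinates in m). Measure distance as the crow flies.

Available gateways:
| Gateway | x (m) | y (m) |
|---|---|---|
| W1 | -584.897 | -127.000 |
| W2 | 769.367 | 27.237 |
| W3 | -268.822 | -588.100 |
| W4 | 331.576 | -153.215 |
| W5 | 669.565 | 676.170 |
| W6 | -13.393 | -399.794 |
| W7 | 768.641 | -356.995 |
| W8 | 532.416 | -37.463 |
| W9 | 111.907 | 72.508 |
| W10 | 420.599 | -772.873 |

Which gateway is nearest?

Distances from (405.863, 63.746):
W1: √((-990.760)² + (-190.746)²) = √(981605.37760 + 36384.03652) = 1008.955 m
W2: √((363.504)² + (-36.509)²) = √(132135.15802 + 1332.90708) = 365.333 m
W3: √((-674.685)² + (-651.846)²) = √(455199.84922 + 424903.20772) = 938.138 m
W4: √((-74.287)² + (-216.961)²) = √(5518.55837 + 47072.07552) = 229.326 m
W5: √((263.702)² + (612.424)²) = √(69538.74480 + 375063.15578) = 666.785 m
W6: √((-419.256)² + (-463.540)²) = √(175775.59354 + 214869.33160) = 625.016 m
W7: √((362.778)² + (-420.741)²) = √(131607.87728 + 177022.98908) = 555.546 m
W8: √((126.553)² + (-101.209)²) = √(16015.66181 + 10243.26168) = 162.046 m
W9: √((-293.956)² + (8.762)²) = √(86410.12994 + 76.77264) = 294.087 m
W10: √((14.736)² + (-836.619)²) = √(217.14970 + 699931.35116) = 836.749 m
Minimum: W8 at 162.046 m.

W8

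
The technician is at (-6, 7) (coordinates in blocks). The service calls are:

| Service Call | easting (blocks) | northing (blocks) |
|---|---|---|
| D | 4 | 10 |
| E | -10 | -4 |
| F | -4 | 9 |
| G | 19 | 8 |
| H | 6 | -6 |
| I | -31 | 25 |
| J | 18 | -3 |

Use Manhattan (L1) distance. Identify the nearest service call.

Distances from (-6, 7):
D: |10| + |3| = 10 + 3 = 13 blocks
E: |-4| + |-11| = 4 + 11 = 15 blocks
F: |2| + |2| = 2 + 2 = 4 blocks
G: |25| + |1| = 25 + 1 = 26 blocks
H: |12| + |-13| = 12 + 13 = 25 blocks
I: |-25| + |18| = 25 + 18 = 43 blocks
J: |24| + |-10| = 24 + 10 = 34 blocks
Minimum: F at 4 blocks.

F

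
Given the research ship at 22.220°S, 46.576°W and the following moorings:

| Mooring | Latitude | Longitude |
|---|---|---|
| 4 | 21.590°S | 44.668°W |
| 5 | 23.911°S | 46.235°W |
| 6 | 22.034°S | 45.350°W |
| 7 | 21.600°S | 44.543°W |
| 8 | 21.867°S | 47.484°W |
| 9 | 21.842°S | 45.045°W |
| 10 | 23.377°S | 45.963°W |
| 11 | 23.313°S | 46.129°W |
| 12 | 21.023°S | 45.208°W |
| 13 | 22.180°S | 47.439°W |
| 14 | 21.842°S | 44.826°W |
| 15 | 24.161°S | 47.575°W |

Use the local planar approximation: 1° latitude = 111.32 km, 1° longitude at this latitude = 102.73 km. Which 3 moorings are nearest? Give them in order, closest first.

Distances from 22.220°S, 46.576°W:
4: √((0.630·111.32)² + (1.908·102.73)²) = √(4918.44132 + 38419.46536) = 208.178 km
5: √((-1.691·111.32)² + (0.341·102.73)²) = √(35435.09574 + 1227.16606) = 191.474 km
6: √((0.186·111.32)² + (1.226·102.73)²) = √(428.71856 + 15862.64177) = 127.638 km
7: √((0.620·111.32)² + (2.033·102.73)²) = √(4763.53954 + 43618.36009) = 219.959 km
8: √((0.353·111.32)² + (-0.908·102.73)²) = √(1544.17247 + 8700.94199) = 101.218 km
9: √((0.378·111.32)² + (1.531·102.73)²) = √(1770.63887 + 24736.88201) = 162.811 km
10: √((-1.157·111.32)² + (0.613·102.73)²) = √(16588.72903 + 3965.66044) = 143.368 km
11: √((-1.093·111.32)² + (0.447·102.73)²) = √(14804.26053 + 2108.67487) = 130.050 km
12: √((1.197·111.32)² + (1.368·102.73)²) = √(17755.57316 + 19749.98504) = 193.664 km
13: √((0.040·111.32)² + (-0.863·102.73)²) = √(19.82743 + 7859.88456) = 88.768 km
14: √((0.378·111.32)² + (1.750·102.73)²) = √(1770.63887 + 32319.94951) = 184.636 km
15: √((-1.941·111.32)² + (-0.999·102.73)²) = √(46687.16104 + 10532.35655) = 239.206 km
Sorted: 13 (88.768 km) < 8 (101.218 km) < 6 (127.638 km) < 11 (130.050 km) < 10 (143.368 km) < …

13, 8, 6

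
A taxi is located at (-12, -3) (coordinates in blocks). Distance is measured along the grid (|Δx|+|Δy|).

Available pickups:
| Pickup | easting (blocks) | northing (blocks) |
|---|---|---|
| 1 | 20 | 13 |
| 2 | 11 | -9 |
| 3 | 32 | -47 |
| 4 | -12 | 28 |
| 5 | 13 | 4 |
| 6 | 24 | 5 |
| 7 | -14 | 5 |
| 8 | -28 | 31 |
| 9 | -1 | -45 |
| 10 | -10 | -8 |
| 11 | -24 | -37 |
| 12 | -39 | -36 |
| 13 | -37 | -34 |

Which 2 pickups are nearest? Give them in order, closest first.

Distances from (-12, -3):
1: |32| + |16| = 32 + 16 = 48 blocks
2: |23| + |-6| = 23 + 6 = 29 blocks
3: |44| + |-44| = 44 + 44 = 88 blocks
4: |0| + |31| = 0 + 31 = 31 blocks
5: |25| + |7| = 25 + 7 = 32 blocks
6: |36| + |8| = 36 + 8 = 44 blocks
7: |-2| + |8| = 2 + 8 = 10 blocks
8: |-16| + |34| = 16 + 34 = 50 blocks
9: |11| + |-42| = 11 + 42 = 53 blocks
10: |2| + |-5| = 2 + 5 = 7 blocks
11: |-12| + |-34| = 12 + 34 = 46 blocks
12: |-27| + |-33| = 27 + 33 = 60 blocks
13: |-25| + |-31| = 25 + 31 = 56 blocks
Sorted: 10 (7 blocks) < 7 (10 blocks) < 2 (29 blocks) < 4 (31 blocks) < …

10, 7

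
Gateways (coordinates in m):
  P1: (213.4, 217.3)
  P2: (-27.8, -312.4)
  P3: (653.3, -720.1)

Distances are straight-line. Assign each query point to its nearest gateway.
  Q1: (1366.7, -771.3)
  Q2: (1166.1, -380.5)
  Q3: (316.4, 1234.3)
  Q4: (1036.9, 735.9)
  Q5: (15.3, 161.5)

Q1 at (1366.7, -771.3):
  P1: 1519.0 m
  P2: 1468.1 m
  P3: 715.2 m
  → nearest: P3 (715.2 m)
Q2 at (1166.1, -380.5):
  P1: 1124.7 m
  P2: 1195.8 m
  P3: 615.1 m
  → nearest: P3 (615.1 m)
Q3 at (316.4, 1234.3):
  P1: 1022.2 m
  P2: 1584.5 m
  P3: 1983.2 m
  → nearest: P1 (1022.2 m)
Q4 at (1036.9, 735.9):
  P1: 973.2 m
  P2: 1494.2 m
  P3: 1505.7 m
  → nearest: P1 (973.2 m)
Q5 at (15.3, 161.5):
  P1: 205.8 m
  P2: 475.9 m
  P3: 1088.2 m
  → nearest: P1 (205.8 m)

Q1→P3; Q2→P3; Q3→P1; Q4→P1; Q5→P1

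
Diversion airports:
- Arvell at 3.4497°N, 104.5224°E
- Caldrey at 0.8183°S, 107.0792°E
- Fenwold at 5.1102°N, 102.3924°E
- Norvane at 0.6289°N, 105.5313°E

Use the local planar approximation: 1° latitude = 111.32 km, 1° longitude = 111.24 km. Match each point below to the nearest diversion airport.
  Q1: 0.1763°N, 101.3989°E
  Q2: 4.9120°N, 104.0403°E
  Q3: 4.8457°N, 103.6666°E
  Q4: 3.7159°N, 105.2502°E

Q1→Norvane; Q2→Arvell; Q3→Fenwold; Q4→Arvell

Q1 at 0.1763°N, 101.3989°E:
  Arvell: √((3.2734·111.32)² + (3.1235·111.24)²) = √(132783.634401 + 120727.159052) = 503.4986 km
  Caldrey: √((-0.9946·111.32)² + (5.6803·111.24)²) = √(12258.668617 + 399268.002242) = 641.5034 km
  Fenwold: √((4.9339·111.32)² + (0.9935·111.24)²) = √(301666.497746 + 12213.994027) = 560.2504 km
  Norvane: √((0.4526·111.32)² + (4.1324·111.24)²) = √(2538.490220 + 211313.219154) = 462.4410 km
  → nearest: Norvane (462.4410 km)
Q2 at 4.9120°N, 104.0403°E:
  Arvell: √((-1.4623·111.32)² + (0.4821·111.24)²) = √(26498.381923 + 2876.048618) = 171.3897 km
  Caldrey: √((-5.7303·111.32)² + (3.0389·111.24)²) = √(406912.577506 + 114275.933767) = 721.9339 km
  Fenwold: √((0.1982·111.32)² + (-1.6479·111.24)²) = √(486.803504 + 33603.434527) = 184.6354 km
  Norvane: √((-4.2831·111.32)² + (1.4910·111.24)²) = √(227333.178319 + 27509.154806) = 504.8191 km
  → nearest: Arvell (171.3897 km)
Q3 at 4.8457°N, 103.6666°E:
  Arvell: √((-1.3960·111.32)² + (0.8558·111.24)²) = √(24150.005383 + 9062.886157) = 182.2440 km
  Caldrey: √((-5.6640·111.32)² + (3.4126·111.24)²) = √(397551.031552 + 144109.540451) = 735.9759 km
  Fenwold: √((0.2645·111.32)² + (-1.2742·111.24)²) = √(866.957380 + 20090.796832) = 144.7679 km
  Norvane: √((-4.2168·111.32)² + (1.8647·111.24)²) = √(220349.668630 + 43026.884629) = 513.2023 km
  → nearest: Fenwold (144.7679 km)
Q4 at 3.7159°N, 105.2502°E:
  Arvell: √((-0.2662·111.32)² + (-0.7278·111.24)²) = √(878.137447 + 6554.598026) = 86.2133 km
  Caldrey: √((-4.5342·111.32)² + (1.8290·111.24)²) = √(254769.679376 + 41395.141487) = 544.2103 km
  Fenwold: √((1.3943·111.32)² + (-2.8578·111.24)²) = √(24091.223132 + 101061.473060) = 353.7693 km
  Norvane: √((-3.0870·111.32)² + (0.2811·111.24)²) = √(118091.776059 + 977.785633) = 345.0646 km
  → nearest: Arvell (86.2133 km)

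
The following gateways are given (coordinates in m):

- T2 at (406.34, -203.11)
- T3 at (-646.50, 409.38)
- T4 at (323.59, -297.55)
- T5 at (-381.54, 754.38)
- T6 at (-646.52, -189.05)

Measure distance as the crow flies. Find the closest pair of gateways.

T2 and T4

Pairwise distances:
T2–T3: 1218.04 m
T2–T4: 125.56 m
T2–T5: 1239.98 m
T2–T6: 1052.95 m
T3–T4: 1200.34 m
T3–T5: 435.00 m
T3–T6: 598.43 m
T4–T5: 1266.40 m
T4–T6: 976.16 m
T5–T6: 979.94 m
Closest pair: T2–T4 at 125.56 m.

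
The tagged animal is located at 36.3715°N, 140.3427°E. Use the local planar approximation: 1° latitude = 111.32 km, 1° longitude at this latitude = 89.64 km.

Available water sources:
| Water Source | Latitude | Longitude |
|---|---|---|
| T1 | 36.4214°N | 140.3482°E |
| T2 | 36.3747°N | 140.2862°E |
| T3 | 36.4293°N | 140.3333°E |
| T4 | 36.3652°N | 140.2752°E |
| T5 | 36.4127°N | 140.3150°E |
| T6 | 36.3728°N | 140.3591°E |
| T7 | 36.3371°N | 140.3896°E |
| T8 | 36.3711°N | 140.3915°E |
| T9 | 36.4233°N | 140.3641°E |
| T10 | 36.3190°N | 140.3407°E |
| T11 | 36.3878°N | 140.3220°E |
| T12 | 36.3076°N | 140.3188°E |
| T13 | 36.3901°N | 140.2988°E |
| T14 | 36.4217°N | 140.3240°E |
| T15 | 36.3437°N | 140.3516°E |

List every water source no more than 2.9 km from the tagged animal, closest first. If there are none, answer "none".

Distances from 36.3715°N, 140.3427°E:
T1: √((0.0499·111.32)² + (0.0055·89.64)²) = √(30.856558 + 0.243069) = 5.5767 km
T2: √((0.0032·111.32)² + (-0.0565·89.64)²) = √(0.126896 + 25.650781) = 5.0772 km
T3: √((0.0578·111.32)² + (-0.0094·89.64)²) = √(41.400165 + 0.710002) = 6.4892 km
T4: √((-0.0063·111.32)² + (-0.0675·89.64)²) = √(0.491844 + 36.610970) = 6.0912 km
T5: √((0.0412·111.32)² + (-0.0277·89.64)²) = √(21.034918 + 6.165428) = 5.2154 km
T6: √((0.0013·111.32)² + (0.0164·89.64)²) = √(0.020943 + 2.161182) = 1.4772 km
T7: √((-0.0344·111.32)² + (0.0469·89.64)²) = √(14.664366 + 17.674591) = 5.6867 km
T8: √((-0.0004·111.32)² + (0.0488·89.64)²) = √(0.001983 + 19.135655) = 4.3747 km
T9: √((0.0518·111.32)² + (0.0214·89.64)²) = √(33.251092 + 3.679860) = 6.0771 km
T10: √((-0.0525·111.32)² + (-0.0020·89.64)²) = √(34.155842 + 0.032141) = 5.8470 km
T11: √((0.0163·111.32)² + (-0.0207·89.64)²) = √(3.292468 + 3.443058) = 2.5953 km
T12: √((-0.0639·111.32)² + (-0.0239·89.64)²) = √(50.599720 + 4.589861) = 7.4290 km
T13: √((0.0186·111.32)² + (-0.0439·89.64)²) = √(4.287186 + 15.485768) = 4.4467 km
T14: √((0.0502·111.32)² + (-0.0187·89.64)²) = √(31.228695 + 2.809874) = 5.8343 km
T15: √((-0.0278·111.32)² + (0.0089·89.64)²) = √(9.577143 + 0.636478) = 3.1959 km
Threshold 2.9 km: T6 (1.4772 km), T11 (2.5953 km) are within range.

T6, T11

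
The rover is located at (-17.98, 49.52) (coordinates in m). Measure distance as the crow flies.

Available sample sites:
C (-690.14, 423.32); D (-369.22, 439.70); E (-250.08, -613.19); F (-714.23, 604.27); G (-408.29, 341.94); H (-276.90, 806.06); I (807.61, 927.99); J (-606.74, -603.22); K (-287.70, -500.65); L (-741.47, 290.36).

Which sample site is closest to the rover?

G

Distances from (-17.98, 49.52):
C: 769.11 m
D: 524.99 m
E: 702.18 m
F: 890.23 m
G: 487.70 m
H: 799.62 m
I: 1205.53 m
J: 879.04 m
K: 612.73 m
L: 762.52 m
Minimum: G at 487.70 m.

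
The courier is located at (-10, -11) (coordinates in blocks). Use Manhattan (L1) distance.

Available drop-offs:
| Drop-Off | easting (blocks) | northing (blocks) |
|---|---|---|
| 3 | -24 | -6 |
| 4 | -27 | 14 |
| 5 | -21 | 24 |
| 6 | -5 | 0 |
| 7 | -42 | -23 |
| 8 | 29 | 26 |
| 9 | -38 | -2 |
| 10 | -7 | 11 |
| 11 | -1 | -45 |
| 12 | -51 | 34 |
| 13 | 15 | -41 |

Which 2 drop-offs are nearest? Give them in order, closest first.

6, 3

Distances from (-10, -11):
3: 19 blocks
4: 42 blocks
5: 46 blocks
6: 16 blocks
7: 44 blocks
8: 76 blocks
9: 37 blocks
10: 25 blocks
11: 43 blocks
12: 86 blocks
13: 55 blocks
Sorted: 6 (16 blocks) < 3 (19 blocks) < 10 (25 blocks) < 9 (37 blocks) < …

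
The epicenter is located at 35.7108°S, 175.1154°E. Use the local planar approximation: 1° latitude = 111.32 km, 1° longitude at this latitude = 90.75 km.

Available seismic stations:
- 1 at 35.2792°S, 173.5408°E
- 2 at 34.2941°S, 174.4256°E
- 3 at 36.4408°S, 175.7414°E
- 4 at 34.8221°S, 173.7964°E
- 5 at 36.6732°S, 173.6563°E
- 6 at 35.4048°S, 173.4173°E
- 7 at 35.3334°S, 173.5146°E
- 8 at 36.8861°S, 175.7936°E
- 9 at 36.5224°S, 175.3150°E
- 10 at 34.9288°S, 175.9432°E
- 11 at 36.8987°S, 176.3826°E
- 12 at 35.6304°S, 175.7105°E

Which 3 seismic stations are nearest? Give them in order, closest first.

Distances from 35.7108°S, 175.1154°E:
1: 150.7560 km
2: 169.6767 km
3: 99.1519 km
4: 155.2903 km
5: 170.3263 km
6: 157.8225 km
7: 151.2255 km
8: 144.5878 km
9: 92.1452 km
10: 114.9849 km
11: 175.2463 km
12: 54.7419 km
Sorted: 12 (54.7419 km) < 9 (92.1452 km) < 3 (99.1519 km) < 10 (114.9849 km) < 8 (144.5878 km) < …

12, 9, 3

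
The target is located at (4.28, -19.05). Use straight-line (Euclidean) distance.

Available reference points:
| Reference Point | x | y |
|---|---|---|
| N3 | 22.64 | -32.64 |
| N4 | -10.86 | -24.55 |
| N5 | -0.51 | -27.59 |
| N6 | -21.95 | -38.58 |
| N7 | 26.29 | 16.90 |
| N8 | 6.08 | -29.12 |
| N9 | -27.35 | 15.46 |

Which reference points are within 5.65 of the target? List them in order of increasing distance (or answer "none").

Distances from (4.28, -19.05):
N3: 22.84
N4: 16.11
N5: 9.79
N6: 32.70
N7: 42.15
N8: 10.23
N9: 46.81
Threshold 5.65: none within range.

none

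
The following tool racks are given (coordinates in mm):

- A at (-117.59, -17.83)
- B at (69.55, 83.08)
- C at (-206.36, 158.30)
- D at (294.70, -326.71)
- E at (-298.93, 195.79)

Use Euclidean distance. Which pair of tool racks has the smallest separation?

Pairwise distances:
A–B: 212.61 mm
A–C: 197.24 mm
A–D: 515.16 mm
A–E: 280.21 mm
B–C: 285.98 mm
B–D: 467.57 mm
B–E: 385.33 mm
C–D: 697.35 mm
C–E: 99.87 mm
D–E: 790.82 mm
Closest pair: C–E at 99.87 mm.

C and E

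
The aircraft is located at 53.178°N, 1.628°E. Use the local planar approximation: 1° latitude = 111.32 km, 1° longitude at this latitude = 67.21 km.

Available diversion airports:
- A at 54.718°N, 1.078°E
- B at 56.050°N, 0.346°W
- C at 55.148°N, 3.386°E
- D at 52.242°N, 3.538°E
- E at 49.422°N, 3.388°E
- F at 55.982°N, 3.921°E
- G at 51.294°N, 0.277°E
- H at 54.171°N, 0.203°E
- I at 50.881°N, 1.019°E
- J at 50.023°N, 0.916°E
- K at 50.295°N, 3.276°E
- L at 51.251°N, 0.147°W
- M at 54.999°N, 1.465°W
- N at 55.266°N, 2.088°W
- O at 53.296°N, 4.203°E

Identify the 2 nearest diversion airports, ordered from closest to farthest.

Distances from 53.178°N, 1.628°E:
A: √((1.540·111.32)² + (-0.550·67.21)²) = √(29389.20492 + 1366.44819) = 175.373 km
B: √((2.872·111.32)² + (-1.974·67.21)²) = √(102215.14910 + 17602.00287) = 346.146 km
C: √((1.970·111.32)² + (1.758·67.21)²) = √(48092.66544 + 13960.64656) = 249.105 km
D: √((-0.936·111.32)² + (1.910·67.21)²) = √(10856.70639 + 16479.13932) = 165.336 km
E: √((-3.756·111.32)² + (1.760·67.21)²) = √(174822.59503 + 13992.42947) = 434.529 km
F: √((2.804·111.32)² + (2.293·67.21)²) = √(97432.17868 + 23750.67190) = 348.113 km
G: √((-1.884·111.32)² + (-1.351·67.21)²) = √(43985.36419 + 8244.76894) = 228.539 km
H: √((0.993·111.32)² + (-1.425·67.21)²) = √(12219.25962 + 9172.70696) = 146.260 km
I: √((-2.297·111.32)² + (-0.609·67.21)²) = √(65383.53326 + 1675.33776) = 258.957 km
J: √((-3.155·111.32)² + (-0.712·67.21)²) = √(123351.69525 + 2289.95938) = 354.460 km
K: √((-2.883·111.32)² + (1.648·67.21)²) = √(102999.63367 + 12268.23837) = 339.511 km
L: √((-1.927·111.32)² + (-1.775·67.21)²) = √(46016.10175 + 14231.95316) = 245.455 km
M: √((1.821·111.32)² + (-3.093·67.21)²) = √(41092.85228 + 43214.31475) = 290.357 km
N: √((2.088·111.32)² + (-3.716·67.21)²) = √(54026.56848 + 62376.24133) = 341.179 km
O: √((0.118·111.32)² + (2.575·67.21)²) = √(172.54819 + 29951.75382) = 173.564 km
Sorted: H (146.260 km) < D (165.336 km) < O (173.564 km) < A (175.373 km) < …

H, D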